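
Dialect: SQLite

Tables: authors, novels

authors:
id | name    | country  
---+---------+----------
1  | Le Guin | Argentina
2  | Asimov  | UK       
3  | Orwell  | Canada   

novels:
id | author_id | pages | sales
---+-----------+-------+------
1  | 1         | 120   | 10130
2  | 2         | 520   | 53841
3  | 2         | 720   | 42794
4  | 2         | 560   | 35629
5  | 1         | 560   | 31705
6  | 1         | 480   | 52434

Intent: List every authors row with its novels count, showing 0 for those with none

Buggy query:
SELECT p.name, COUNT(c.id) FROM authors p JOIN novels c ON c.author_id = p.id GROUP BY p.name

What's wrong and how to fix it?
Bug: An inner join excludes parents with zero children

Fix: Switch to LEFT JOIN to retain unmatched parent rows

Corrected query:
SELECT p.name, COUNT(c.id) FROM authors p LEFT JOIN novels c ON c.author_id = p.id GROUP BY p.name

Result:
name    | COUNT(c.id)
--------+------------
Asimov  | 3          
Le Guin | 3          
Orwell  | 0          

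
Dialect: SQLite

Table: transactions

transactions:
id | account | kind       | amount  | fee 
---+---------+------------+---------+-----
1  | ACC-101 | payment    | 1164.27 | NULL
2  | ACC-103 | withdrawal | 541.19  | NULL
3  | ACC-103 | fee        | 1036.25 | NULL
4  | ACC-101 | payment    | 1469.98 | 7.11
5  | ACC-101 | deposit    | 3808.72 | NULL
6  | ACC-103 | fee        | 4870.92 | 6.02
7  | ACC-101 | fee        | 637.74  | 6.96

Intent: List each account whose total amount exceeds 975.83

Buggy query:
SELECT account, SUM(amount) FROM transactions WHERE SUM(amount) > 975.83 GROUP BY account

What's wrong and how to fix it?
Bug: SUM(amount) is an aggregate, but WHERE filters rows before aggregation

Fix: Move the aggregate condition to a HAVING clause

Corrected query:
SELECT account, SUM(amount) FROM transactions GROUP BY account HAVING SUM(amount) > 975.83

Result:
account | SUM(amount)
--------+------------
ACC-101 | 7080.71    
ACC-103 | 6448.36    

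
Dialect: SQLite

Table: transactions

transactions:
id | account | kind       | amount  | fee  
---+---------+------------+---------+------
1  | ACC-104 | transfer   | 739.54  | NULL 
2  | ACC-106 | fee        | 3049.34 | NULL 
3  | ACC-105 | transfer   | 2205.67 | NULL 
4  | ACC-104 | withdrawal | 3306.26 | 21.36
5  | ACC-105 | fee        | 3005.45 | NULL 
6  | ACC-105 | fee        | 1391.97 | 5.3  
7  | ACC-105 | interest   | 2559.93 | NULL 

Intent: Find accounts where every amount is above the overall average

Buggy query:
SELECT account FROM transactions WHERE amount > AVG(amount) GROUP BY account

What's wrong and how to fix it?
Bug: AVG() is an aggregate; it can't sit directly in WHERE

Fix: Use a subquery for AVG and a HAVING MIN(...) filter so the condition holds for every row in the group

Corrected query:
SELECT account FROM transactions GROUP BY account HAVING MIN(amount) > (SELECT AVG(amount) FROM transactions)

Result:
account
-------
ACC-106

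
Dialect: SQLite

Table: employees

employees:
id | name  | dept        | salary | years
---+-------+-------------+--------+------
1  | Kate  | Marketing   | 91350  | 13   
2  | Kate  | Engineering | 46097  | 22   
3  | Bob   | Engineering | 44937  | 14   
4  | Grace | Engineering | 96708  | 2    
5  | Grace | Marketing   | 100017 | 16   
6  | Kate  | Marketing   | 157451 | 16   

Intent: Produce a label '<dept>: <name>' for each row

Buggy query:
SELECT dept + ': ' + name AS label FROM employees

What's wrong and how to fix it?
Bug: '+' is numeric addition; on text columns SQLite converts them to 0 instead of concatenating

Fix: Use the || operator for string concatenation

Corrected query:
SELECT dept || ': ' || name AS label FROM employees

Result:
label             
------------------
Marketing: Kate   
Engineering: Kate 
Engineering: Bob  
Engineering: Grace
Marketing: Grace  
Marketing: Kate   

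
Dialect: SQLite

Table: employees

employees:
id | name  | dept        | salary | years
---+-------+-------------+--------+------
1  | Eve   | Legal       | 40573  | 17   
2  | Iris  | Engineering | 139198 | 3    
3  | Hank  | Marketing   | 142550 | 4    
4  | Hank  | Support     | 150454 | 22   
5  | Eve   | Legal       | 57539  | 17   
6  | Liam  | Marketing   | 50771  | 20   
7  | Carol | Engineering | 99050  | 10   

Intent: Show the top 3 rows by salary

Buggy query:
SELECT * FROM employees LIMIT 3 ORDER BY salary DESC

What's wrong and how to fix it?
Bug: LIMIT must come after ORDER BY

Fix: Swap the clauses: ORDER BY first, then LIMIT

Corrected query:
SELECT * FROM employees ORDER BY salary DESC LIMIT 3

Result:
id | name | dept        | salary | years
---+------+-------------+--------+------
4  | Hank | Support     | 150454 | 22   
3  | Hank | Marketing   | 142550 | 4    
2  | Iris | Engineering | 139198 | 3    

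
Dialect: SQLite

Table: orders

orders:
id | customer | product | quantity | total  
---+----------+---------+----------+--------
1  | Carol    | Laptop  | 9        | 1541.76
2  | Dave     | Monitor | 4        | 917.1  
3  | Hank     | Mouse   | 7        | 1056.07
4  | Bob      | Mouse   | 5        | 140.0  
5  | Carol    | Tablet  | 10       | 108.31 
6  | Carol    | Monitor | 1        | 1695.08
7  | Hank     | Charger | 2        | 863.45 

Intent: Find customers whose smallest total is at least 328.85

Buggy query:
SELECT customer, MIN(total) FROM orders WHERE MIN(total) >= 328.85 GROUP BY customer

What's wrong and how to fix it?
Bug: Aggregates like MIN are computed per group after WHERE runs

Fix: Replace WHERE with HAVING after the GROUP BY

Corrected query:
SELECT customer, MIN(total) FROM orders GROUP BY customer HAVING MIN(total) >= 328.85

Result:
customer | MIN(total)
---------+-----------
Dave     | 917.1     
Hank     | 863.45    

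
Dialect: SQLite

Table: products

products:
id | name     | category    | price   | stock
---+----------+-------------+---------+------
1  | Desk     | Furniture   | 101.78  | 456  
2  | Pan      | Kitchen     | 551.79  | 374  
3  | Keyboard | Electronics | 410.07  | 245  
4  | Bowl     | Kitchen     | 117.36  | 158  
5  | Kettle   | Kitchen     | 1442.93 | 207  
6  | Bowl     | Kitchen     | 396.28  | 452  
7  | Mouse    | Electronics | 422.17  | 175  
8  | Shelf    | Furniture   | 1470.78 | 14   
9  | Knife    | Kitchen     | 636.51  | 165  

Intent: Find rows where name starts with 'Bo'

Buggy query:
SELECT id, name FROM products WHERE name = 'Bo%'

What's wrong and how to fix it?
Bug: Wildcards only work with LIKE; '=' treats '%' as a literal character

Fix: Replace '=' with LIKE so 'Bo%' is treated as a pattern

Corrected query:
SELECT id, name FROM products WHERE name LIKE 'Bo%'

Result:
id | name
---+-----
4  | Bowl
6  | Bowl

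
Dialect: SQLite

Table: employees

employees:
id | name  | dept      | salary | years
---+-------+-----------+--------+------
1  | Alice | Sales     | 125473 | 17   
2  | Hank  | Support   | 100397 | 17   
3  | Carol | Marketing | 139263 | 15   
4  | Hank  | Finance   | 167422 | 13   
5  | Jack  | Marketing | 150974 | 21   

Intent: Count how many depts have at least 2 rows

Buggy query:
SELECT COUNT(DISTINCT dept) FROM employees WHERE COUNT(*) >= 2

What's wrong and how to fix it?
Bug: COUNT(*) cannot appear in WHERE; the per-group count doesn't exist yet

Fix: Group first with HAVING COUNT(*) >= 2, then COUNT the resulting groups

Corrected query:
SELECT COUNT(*) FROM (SELECT dept FROM employees GROUP BY dept HAVING COUNT(*) >= 2)

Result:
COUNT(*)
--------
1       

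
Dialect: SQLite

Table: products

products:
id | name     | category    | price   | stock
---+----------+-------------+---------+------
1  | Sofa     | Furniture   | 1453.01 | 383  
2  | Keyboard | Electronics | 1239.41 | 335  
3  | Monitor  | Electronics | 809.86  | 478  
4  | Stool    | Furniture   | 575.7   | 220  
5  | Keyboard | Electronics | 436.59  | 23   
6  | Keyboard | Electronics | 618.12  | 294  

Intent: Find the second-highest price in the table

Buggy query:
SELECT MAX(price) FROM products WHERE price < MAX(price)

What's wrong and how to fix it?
Bug: The inner MAX is an aggregate inside WHERE, which is not allowed

Fix: Put the inner MAX in a scalar subquery

Corrected query:
SELECT MAX(price) FROM products WHERE price < (SELECT MAX(price) FROM products)

Result:
MAX(price)
----------
1239.41   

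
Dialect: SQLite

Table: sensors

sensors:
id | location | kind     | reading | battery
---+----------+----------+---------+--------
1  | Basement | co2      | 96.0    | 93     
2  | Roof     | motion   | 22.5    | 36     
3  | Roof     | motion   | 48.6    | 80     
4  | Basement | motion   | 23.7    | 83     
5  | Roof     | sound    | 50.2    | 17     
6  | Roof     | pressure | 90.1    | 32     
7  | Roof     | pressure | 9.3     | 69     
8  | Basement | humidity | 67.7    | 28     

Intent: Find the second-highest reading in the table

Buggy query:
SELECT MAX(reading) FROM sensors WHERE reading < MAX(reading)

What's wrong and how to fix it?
Bug: The inner MAX is an aggregate inside WHERE, which is not allowed

Fix: Compute the overall MAX in a subquery, then take MAX of rows below it

Corrected query:
SELECT MAX(reading) FROM sensors WHERE reading < (SELECT MAX(reading) FROM sensors)

Result:
MAX(reading)
------------
90.1        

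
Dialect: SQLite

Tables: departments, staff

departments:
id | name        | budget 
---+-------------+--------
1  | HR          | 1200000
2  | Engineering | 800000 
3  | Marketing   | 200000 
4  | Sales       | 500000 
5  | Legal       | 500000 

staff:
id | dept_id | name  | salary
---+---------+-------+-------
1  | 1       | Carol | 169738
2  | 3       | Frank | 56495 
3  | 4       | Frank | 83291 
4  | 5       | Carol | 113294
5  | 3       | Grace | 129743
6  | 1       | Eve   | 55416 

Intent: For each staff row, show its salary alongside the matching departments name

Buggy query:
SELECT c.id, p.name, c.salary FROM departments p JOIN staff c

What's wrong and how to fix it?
Bug: JOIN with no ON clause produces a cartesian product; every staff row pairs with every departments row

Fix: Add ON c.dept_id = p.id to the JOIN

Corrected query:
SELECT c.id, p.name, c.salary FROM departments p JOIN staff c ON c.dept_id = p.id

Result:
id | name      | salary
---+-----------+-------
1  | HR        | 169738
2  | Marketing | 56495 
3  | Sales     | 83291 
4  | Legal     | 113294
5  | Marketing | 129743
6  | HR        | 55416 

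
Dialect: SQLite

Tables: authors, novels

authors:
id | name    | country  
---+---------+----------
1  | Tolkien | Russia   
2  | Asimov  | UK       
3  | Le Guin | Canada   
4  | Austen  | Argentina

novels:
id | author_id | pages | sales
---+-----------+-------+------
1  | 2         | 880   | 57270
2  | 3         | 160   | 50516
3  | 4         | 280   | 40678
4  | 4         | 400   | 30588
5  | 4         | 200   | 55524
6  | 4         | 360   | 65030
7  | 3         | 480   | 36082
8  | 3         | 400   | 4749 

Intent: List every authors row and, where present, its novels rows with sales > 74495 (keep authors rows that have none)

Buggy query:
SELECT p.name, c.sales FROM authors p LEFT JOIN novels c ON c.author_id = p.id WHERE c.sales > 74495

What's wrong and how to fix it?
Bug: Filtering c.sales in WHERE discards the NULL rows produced by LEFT JOIN, turning it into an inner join

Fix: Put 'c.sales > 74495' in the JOIN's ON clause instead of WHERE

Corrected query:
SELECT p.name, c.sales FROM authors p LEFT JOIN novels c ON c.author_id = p.id AND c.sales > 74495

Result:
name    | sales
--------+------
Tolkien | NULL 
Asimov  | NULL 
Le Guin | NULL 
Austen  | NULL 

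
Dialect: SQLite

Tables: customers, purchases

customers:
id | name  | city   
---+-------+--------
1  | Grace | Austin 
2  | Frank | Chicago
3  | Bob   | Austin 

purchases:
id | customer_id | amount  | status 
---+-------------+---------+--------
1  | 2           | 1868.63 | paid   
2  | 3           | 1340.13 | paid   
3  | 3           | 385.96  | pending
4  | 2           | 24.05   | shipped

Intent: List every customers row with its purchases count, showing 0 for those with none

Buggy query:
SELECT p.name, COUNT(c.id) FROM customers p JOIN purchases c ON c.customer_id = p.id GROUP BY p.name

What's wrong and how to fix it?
Bug: An inner join excludes parents with zero children

Fix: Switch to LEFT JOIN to retain unmatched parent rows

Corrected query:
SELECT p.name, COUNT(c.id) FROM customers p LEFT JOIN purchases c ON c.customer_id = p.id GROUP BY p.name

Result:
name  | COUNT(c.id)
------+------------
Bob   | 2          
Frank | 2          
Grace | 0          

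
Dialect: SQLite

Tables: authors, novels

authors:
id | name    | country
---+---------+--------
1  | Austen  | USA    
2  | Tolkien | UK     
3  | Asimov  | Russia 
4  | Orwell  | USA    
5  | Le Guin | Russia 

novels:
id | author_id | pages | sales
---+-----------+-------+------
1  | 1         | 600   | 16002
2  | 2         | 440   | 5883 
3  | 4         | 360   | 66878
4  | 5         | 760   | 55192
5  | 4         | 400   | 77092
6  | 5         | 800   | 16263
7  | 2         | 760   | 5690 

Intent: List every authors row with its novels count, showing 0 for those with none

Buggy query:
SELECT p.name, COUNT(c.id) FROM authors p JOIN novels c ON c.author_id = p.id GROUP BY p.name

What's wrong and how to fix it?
Bug: An inner join excludes parents with zero children

Fix: Use LEFT JOIN so parents without children still appear (COUNT(c.id) gives 0)

Corrected query:
SELECT p.name, COUNT(c.id) FROM authors p LEFT JOIN novels c ON c.author_id = p.id GROUP BY p.name

Result:
name    | COUNT(c.id)
--------+------------
Asimov  | 0          
Austen  | 1          
Le Guin | 2          
Orwell  | 2          
Tolkien | 2          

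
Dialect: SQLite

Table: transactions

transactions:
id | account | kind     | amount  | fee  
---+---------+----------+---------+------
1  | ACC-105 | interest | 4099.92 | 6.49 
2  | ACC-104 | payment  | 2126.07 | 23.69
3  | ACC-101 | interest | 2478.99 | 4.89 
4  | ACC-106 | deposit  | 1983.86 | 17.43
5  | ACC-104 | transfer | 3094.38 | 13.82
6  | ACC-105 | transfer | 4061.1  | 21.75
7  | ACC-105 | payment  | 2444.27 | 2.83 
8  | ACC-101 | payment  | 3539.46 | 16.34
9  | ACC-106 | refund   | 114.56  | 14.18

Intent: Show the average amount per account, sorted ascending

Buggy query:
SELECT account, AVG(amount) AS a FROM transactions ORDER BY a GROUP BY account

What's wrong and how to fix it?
Bug: ORDER BY appears before GROUP BY; SQL clause order requires GROUP BY first

Fix: Reorder: SELECT … FROM … GROUP BY … ORDER BY …

Corrected query:
SELECT account, AVG(amount) AS a FROM transactions GROUP BY account ORDER BY a

Result:
account | a          
--------+------------
ACC-106 | 1049.21    
ACC-104 | 2610.225   
ACC-101 | 3009.225   
ACC-105 | 3535.096667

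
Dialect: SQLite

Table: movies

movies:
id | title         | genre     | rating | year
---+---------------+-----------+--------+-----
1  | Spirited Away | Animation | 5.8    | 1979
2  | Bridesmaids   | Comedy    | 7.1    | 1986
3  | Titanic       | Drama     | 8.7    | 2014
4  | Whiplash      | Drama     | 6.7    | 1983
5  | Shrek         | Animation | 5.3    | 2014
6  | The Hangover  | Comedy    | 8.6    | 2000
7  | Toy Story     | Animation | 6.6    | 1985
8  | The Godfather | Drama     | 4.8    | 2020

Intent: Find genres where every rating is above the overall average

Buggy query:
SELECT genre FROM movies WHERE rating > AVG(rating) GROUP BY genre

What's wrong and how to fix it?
Bug: WHERE evaluates per row before aggregation, so AVG() is unavailable

Fix: Compute the overall average in a scalar subquery and compare each group's MIN against it in HAVING

Corrected query:
SELECT genre FROM movies GROUP BY genre HAVING MIN(rating) > (SELECT AVG(rating) FROM movies)

Result:
genre 
------
Comedy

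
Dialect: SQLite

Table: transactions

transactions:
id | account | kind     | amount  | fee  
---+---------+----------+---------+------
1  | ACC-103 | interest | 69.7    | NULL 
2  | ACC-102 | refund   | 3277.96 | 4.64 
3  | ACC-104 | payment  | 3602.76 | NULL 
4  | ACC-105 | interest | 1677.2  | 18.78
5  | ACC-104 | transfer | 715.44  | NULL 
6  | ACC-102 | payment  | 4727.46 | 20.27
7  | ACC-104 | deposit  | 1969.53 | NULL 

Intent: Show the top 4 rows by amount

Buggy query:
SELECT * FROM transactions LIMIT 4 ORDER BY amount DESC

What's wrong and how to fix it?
Bug: ORDER BY cannot follow LIMIT; LIMIT is the final clause

Fix: Sort with ORDER BY, then apply LIMIT

Corrected query:
SELECT * FROM transactions ORDER BY amount DESC LIMIT 4

Result:
id | account | kind    | amount  | fee  
---+---------+---------+---------+------
6  | ACC-102 | payment | 4727.46 | 20.27
3  | ACC-104 | payment | 3602.76 | NULL 
2  | ACC-102 | refund  | 3277.96 | 4.64 
7  | ACC-104 | deposit | 1969.53 | NULL 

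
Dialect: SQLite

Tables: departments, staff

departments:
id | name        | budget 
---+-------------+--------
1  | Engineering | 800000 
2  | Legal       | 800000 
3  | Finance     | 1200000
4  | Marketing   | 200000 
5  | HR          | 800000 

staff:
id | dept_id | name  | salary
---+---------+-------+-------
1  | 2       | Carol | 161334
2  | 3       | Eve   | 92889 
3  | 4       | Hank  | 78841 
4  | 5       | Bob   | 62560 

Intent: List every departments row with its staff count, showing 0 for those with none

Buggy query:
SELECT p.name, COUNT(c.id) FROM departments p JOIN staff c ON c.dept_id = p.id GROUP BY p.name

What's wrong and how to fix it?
Bug: INNER JOIN drops departments rows that have no matching staff rows

Fix: Use LEFT JOIN so parents without children still appear (COUNT(c.id) gives 0)

Corrected query:
SELECT p.name, COUNT(c.id) FROM departments p LEFT JOIN staff c ON c.dept_id = p.id GROUP BY p.name

Result:
name        | COUNT(c.id)
------------+------------
Engineering | 0          
Finance     | 1          
HR          | 1          
Legal       | 1          
Marketing   | 1          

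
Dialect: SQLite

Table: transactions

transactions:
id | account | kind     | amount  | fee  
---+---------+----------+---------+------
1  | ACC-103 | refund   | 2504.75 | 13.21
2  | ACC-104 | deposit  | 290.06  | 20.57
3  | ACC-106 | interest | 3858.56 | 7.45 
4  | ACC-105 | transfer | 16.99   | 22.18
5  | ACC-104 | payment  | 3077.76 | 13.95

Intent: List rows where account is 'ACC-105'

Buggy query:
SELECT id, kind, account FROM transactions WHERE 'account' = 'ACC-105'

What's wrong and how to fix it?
Bug: Single quotes denote string literals in SQL; the column name is being compared as a constant string

Fix: Reference the column as account without single quotes

Corrected query:
SELECT id, kind, account FROM transactions WHERE account = 'ACC-105'

Result:
id | kind     | account
---+----------+--------
4  | transfer | ACC-105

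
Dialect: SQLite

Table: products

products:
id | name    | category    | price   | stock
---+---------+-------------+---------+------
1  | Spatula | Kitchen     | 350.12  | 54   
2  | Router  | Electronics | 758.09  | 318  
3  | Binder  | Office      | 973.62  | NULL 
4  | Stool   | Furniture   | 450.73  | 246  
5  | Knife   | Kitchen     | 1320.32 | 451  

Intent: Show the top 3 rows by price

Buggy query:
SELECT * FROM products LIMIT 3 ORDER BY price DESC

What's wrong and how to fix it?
Bug: ORDER BY cannot follow LIMIT; LIMIT is the final clause

Fix: Swap the clauses: ORDER BY first, then LIMIT

Corrected query:
SELECT * FROM products ORDER BY price DESC LIMIT 3

Result:
id | name   | category    | price   | stock
---+--------+-------------+---------+------
5  | Knife  | Kitchen     | 1320.32 | 451  
3  | Binder | Office      | 973.62  | NULL 
2  | Router | Electronics | 758.09  | 318  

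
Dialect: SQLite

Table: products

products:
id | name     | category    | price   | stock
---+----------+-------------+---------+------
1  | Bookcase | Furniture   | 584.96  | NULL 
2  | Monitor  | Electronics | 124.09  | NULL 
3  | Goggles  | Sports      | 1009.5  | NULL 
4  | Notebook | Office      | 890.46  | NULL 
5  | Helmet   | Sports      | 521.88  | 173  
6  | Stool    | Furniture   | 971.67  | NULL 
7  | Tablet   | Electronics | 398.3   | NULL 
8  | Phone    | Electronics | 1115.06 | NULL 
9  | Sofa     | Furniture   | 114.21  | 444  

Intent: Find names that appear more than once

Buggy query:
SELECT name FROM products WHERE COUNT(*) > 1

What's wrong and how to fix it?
Bug: WHERE can't reference COUNT(*); aggregates are computed after WHERE

Fix: GROUP BY name, then filter groups with HAVING COUNT(*) > 1

Corrected query:
SELECT name FROM products GROUP BY name HAVING COUNT(*) > 1

Result:
(no rows)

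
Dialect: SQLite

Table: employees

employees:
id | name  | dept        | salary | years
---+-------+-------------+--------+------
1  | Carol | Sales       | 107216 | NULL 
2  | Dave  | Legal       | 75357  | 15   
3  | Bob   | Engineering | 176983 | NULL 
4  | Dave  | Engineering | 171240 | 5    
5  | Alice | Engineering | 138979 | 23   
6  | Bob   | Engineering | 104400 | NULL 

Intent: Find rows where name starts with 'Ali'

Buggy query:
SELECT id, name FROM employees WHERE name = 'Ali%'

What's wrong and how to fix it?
Bug: '=' compares the literal string including the % character; pattern matching needs LIKE

Fix: Replace '=' with LIKE so 'Ali%' is treated as a pattern

Corrected query:
SELECT id, name FROM employees WHERE name LIKE 'Ali%'

Result:
id | name 
---+------
5  | Alice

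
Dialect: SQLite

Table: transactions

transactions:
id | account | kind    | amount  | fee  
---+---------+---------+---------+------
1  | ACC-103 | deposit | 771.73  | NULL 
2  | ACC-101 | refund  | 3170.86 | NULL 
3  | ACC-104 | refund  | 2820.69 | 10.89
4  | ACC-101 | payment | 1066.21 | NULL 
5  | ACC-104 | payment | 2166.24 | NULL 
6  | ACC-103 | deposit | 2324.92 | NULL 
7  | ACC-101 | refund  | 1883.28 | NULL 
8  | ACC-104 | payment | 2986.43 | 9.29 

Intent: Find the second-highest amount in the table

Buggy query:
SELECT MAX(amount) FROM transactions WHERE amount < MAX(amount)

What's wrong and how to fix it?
Bug: The inner MAX is an aggregate inside WHERE, which is not allowed

Fix: Put the inner MAX in a scalar subquery

Corrected query:
SELECT MAX(amount) FROM transactions WHERE amount < (SELECT MAX(amount) FROM transactions)

Result:
MAX(amount)
-----------
2986.43    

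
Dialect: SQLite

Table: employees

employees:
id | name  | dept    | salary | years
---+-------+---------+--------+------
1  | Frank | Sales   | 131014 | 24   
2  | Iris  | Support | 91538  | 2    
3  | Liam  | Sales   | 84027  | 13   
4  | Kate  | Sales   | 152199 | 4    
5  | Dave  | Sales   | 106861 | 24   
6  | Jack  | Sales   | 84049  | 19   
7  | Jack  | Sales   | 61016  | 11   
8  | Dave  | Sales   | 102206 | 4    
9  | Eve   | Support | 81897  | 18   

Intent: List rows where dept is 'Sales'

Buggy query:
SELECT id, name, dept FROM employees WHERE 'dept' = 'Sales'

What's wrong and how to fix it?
Bug: Single quotes denote string literals in SQL; the column name is being compared as a constant string

Fix: Reference the column as dept without single quotes

Corrected query:
SELECT id, name, dept FROM employees WHERE dept = 'Sales'

Result:
id | name  | dept 
---+-------+------
1  | Frank | Sales
3  | Liam  | Sales
4  | Kate  | Sales
5  | Dave  | Sales
6  | Jack  | Sales
7  | Jack  | Sales
8  | Dave  | Sales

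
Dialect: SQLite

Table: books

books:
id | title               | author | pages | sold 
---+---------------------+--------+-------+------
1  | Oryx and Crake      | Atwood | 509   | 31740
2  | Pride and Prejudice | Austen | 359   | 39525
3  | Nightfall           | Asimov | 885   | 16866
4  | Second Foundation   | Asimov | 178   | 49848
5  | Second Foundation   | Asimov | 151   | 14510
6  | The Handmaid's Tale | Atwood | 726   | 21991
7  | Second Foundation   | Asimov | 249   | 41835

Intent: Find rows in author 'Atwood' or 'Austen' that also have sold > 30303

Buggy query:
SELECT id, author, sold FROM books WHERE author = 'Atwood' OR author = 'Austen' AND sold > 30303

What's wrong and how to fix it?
Bug: Without parentheses, AND is evaluated before OR, so the sold filter only applies to the 'Austen' branch

Fix: Add parentheses around the OR so the AND applies to both alternatives

Corrected query:
SELECT id, author, sold FROM books WHERE (author = 'Atwood' OR author = 'Austen') AND sold > 30303

Result:
id | author | sold 
---+--------+------
1  | Atwood | 31740
2  | Austen | 39525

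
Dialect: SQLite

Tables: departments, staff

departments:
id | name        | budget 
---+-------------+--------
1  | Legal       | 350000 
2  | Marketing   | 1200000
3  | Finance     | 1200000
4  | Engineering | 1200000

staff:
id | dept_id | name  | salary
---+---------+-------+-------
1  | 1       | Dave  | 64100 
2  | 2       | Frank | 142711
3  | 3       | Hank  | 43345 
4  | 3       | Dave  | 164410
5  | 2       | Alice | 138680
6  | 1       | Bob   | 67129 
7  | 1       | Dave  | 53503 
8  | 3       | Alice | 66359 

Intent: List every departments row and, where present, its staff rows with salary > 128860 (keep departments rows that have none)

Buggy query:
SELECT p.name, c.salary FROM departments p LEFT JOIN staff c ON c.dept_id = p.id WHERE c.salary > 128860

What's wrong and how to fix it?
Bug: Filtering c.salary in WHERE discards the NULL rows produced by LEFT JOIN, turning it into an inner join

Fix: Put 'c.salary > 128860' in the JOIN's ON clause instead of WHERE

Corrected query:
SELECT p.name, c.salary FROM departments p LEFT JOIN staff c ON c.dept_id = p.id AND c.salary > 128860

Result:
name        | salary
------------+-------
Legal       | NULL  
Marketing   | 138680
Marketing   | 142711
Finance     | 164410
Engineering | NULL  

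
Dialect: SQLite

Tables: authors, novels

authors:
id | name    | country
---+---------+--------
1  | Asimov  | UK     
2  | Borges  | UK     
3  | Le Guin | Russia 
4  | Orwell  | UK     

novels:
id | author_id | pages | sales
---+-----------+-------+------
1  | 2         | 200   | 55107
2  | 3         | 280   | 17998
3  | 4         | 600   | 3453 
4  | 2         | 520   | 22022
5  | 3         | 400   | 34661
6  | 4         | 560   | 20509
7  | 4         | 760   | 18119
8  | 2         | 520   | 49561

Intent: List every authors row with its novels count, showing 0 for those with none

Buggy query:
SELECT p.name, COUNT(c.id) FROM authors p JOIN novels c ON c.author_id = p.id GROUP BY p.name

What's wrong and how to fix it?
Bug: An inner join excludes parents with zero children

Fix: Switch to LEFT JOIN to retain unmatched parent rows

Corrected query:
SELECT p.name, COUNT(c.id) FROM authors p LEFT JOIN novels c ON c.author_id = p.id GROUP BY p.name

Result:
name    | COUNT(c.id)
--------+------------
Asimov  | 0          
Borges  | 3          
Le Guin | 2          
Orwell  | 3          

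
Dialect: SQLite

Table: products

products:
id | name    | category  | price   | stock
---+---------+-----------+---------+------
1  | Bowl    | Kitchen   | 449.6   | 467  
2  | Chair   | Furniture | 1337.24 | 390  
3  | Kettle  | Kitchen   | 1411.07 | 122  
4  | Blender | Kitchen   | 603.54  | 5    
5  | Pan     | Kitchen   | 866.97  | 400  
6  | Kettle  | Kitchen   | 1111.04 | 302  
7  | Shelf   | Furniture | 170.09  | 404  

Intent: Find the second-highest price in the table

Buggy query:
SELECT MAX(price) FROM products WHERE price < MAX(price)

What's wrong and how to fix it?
Bug: The inner MAX is an aggregate inside WHERE, which is not allowed

Fix: Compute the overall MAX in a subquery, then take MAX of rows below it

Corrected query:
SELECT MAX(price) FROM products WHERE price < (SELECT MAX(price) FROM products)

Result:
MAX(price)
----------
1337.24   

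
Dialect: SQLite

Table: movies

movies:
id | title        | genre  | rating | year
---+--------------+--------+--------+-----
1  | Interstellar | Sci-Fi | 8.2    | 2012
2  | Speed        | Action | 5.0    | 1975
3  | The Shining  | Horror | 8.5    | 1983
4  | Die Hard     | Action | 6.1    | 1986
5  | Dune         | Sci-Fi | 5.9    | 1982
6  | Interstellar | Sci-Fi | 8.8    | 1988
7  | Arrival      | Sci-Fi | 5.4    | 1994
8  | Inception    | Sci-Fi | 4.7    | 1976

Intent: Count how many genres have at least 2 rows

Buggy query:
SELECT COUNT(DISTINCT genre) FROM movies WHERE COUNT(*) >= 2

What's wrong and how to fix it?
Bug: WHERE filters individual rows, not groups, so a group-level COUNT is invalid there

Fix: Group first with HAVING COUNT(*) >= 2, then COUNT the resulting groups

Corrected query:
SELECT COUNT(*) FROM (SELECT genre FROM movies GROUP BY genre HAVING COUNT(*) >= 2)

Result:
COUNT(*)
--------
2       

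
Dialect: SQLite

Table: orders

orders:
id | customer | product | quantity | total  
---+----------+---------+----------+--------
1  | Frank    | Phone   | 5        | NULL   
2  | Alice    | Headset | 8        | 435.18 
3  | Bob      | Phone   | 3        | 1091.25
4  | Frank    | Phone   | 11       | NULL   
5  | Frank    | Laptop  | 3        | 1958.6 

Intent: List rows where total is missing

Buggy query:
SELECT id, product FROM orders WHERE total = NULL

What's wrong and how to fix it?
Bug: '= NULL' is always unknown in SQL three-valued logic, so no rows match

Fix: Replace '= NULL' with 'IS NULL'

Corrected query:
SELECT id, product FROM orders WHERE total IS NULL

Result:
id | product
---+--------
1  | Phone  
4  | Phone  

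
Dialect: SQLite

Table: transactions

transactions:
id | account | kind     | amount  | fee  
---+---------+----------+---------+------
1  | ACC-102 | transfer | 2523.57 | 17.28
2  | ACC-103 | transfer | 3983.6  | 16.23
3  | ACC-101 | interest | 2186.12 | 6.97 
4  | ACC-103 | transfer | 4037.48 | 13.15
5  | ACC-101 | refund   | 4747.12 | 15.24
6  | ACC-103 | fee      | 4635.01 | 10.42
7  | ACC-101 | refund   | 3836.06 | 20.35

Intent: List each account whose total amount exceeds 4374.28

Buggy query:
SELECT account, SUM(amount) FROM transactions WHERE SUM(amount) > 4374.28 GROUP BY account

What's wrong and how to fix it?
Bug: Aggregate functions cannot appear in a WHERE clause

Fix: Use HAVING (which filters groups after aggregation) instead of WHERE

Corrected query:
SELECT account, SUM(amount) FROM transactions GROUP BY account HAVING SUM(amount) > 4374.28

Result:
account | SUM(amount)
--------+------------
ACC-101 | 10769.3    
ACC-103 | 12656.09   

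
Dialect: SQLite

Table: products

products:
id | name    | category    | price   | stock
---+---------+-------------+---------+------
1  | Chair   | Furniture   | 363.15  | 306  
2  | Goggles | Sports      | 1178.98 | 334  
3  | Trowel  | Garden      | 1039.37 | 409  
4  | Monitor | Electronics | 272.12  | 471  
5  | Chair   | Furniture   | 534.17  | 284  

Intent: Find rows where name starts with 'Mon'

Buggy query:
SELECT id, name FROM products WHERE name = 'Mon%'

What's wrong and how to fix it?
Bug: Wildcards only work with LIKE; '=' treats '%' as a literal character

Fix: Use LIKE for wildcard pattern matching

Corrected query:
SELECT id, name FROM products WHERE name LIKE 'Mon%'

Result:
id | name   
---+--------
4  | Monitor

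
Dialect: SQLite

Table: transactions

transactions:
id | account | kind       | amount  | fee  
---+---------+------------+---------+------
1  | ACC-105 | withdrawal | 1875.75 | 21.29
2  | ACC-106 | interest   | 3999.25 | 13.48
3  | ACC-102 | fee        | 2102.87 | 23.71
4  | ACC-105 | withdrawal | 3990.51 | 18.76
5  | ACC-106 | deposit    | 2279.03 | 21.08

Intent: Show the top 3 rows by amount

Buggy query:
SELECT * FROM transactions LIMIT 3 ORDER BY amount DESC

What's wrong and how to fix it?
Bug: ORDER BY cannot follow LIMIT; LIMIT is the final clause

Fix: Swap the clauses: ORDER BY first, then LIMIT

Corrected query:
SELECT * FROM transactions ORDER BY amount DESC LIMIT 3

Result:
id | account | kind       | amount  | fee  
---+---------+------------+---------+------
2  | ACC-106 | interest   | 3999.25 | 13.48
4  | ACC-105 | withdrawal | 3990.51 | 18.76
5  | ACC-106 | deposit    | 2279.03 | 21.08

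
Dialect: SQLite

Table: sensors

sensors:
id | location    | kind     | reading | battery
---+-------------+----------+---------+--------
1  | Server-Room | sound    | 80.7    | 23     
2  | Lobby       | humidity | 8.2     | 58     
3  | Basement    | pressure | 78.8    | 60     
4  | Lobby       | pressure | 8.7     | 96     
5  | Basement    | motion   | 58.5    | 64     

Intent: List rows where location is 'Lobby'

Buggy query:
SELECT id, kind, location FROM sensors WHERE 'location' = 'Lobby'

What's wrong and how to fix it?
Bug: Single quotes denote string literals in SQL; the column name is being compared as a constant string

Fix: Remove the quotes around the column name (or use double quotes for an identifier)

Corrected query:
SELECT id, kind, location FROM sensors WHERE location = 'Lobby'

Result:
id | kind     | location
---+----------+---------
2  | humidity | Lobby   
4  | pressure | Lobby   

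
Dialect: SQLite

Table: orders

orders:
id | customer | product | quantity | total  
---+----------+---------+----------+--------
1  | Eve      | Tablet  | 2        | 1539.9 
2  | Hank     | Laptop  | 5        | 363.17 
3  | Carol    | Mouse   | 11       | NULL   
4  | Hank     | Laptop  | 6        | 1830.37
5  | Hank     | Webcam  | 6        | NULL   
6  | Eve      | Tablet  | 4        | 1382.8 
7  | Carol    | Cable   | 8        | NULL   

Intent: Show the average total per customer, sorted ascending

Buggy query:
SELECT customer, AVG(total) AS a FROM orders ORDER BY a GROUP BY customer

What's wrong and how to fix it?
Bug: ORDER BY appears before GROUP BY; SQL clause order requires GROUP BY first

Fix: Move ORDER BY to the end, after GROUP BY

Corrected query:
SELECT customer, AVG(total) AS a FROM orders GROUP BY customer ORDER BY a

Result:
customer | a      
---------+--------
Carol    | NULL   
Hank     | 1096.77
Eve      | 1461.35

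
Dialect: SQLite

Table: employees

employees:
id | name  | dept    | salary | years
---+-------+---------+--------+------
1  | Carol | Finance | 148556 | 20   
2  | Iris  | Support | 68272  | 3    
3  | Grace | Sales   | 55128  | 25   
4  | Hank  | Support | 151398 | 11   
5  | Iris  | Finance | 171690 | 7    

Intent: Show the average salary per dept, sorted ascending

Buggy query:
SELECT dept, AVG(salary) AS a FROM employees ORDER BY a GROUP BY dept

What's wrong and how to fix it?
Bug: GROUP BY must precede ORDER BY

Fix: Move ORDER BY to the end, after GROUP BY

Corrected query:
SELECT dept, AVG(salary) AS a FROM employees GROUP BY dept ORDER BY a

Result:
dept    | a     
--------+-------
Sales   | 55128 
Support | 109835
Finance | 160123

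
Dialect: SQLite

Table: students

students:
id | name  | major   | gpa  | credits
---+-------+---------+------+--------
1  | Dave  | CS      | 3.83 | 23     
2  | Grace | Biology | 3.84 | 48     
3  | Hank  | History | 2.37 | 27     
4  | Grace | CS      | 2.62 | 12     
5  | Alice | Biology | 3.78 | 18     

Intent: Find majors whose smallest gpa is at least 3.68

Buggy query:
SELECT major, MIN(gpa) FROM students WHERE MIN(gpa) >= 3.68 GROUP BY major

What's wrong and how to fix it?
Bug: MIN() in WHERE is a misuse of aggregate

Fix: Use HAVING for the per-group MIN condition

Corrected query:
SELECT major, MIN(gpa) FROM students GROUP BY major HAVING MIN(gpa) >= 3.68

Result:
major   | MIN(gpa)
--------+---------
Biology | 3.78    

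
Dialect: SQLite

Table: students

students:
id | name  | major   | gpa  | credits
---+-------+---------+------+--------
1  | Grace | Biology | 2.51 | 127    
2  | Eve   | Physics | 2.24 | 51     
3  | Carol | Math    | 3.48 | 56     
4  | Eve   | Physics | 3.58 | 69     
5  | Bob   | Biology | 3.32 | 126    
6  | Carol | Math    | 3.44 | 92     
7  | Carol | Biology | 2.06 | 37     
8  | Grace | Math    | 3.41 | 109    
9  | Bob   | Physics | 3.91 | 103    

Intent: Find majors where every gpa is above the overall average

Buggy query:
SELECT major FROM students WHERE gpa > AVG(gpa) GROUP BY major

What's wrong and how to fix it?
Bug: AVG() is an aggregate; it can't sit directly in WHERE

Fix: Use a subquery for AVG and a HAVING MIN(...) filter so the condition holds for every row in the group

Corrected query:
SELECT major FROM students GROUP BY major HAVING MIN(gpa) > (SELECT AVG(gpa) FROM students)

Result:
major
-----
Math 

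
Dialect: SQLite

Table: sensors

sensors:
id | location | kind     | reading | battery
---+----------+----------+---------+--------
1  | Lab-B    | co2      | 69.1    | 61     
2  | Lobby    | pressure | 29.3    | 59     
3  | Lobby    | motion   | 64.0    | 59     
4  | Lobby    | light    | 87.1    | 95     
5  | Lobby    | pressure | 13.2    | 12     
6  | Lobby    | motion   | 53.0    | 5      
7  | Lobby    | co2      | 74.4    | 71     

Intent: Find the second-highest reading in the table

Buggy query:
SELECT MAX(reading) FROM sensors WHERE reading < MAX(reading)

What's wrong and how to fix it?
Bug: The inner MAX is an aggregate inside WHERE, which is not allowed

Fix: Put the inner MAX in a scalar subquery

Corrected query:
SELECT MAX(reading) FROM sensors WHERE reading < (SELECT MAX(reading) FROM sensors)

Result:
MAX(reading)
------------
74.4        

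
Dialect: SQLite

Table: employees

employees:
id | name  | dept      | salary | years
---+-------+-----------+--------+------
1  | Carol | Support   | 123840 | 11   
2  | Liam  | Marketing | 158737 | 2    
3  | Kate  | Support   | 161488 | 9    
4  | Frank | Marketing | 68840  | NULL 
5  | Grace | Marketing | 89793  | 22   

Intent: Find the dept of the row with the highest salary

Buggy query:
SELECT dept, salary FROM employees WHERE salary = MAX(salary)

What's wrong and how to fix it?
Bug: WHERE is evaluated per row; an aggregate over the whole table isn't defined there

Fix: Wrap MAX in a scalar subquery so WHERE compares against a single value

Corrected query:
SELECT dept, salary FROM employees WHERE salary = (SELECT MAX(salary) FROM employees)

Result:
dept    | salary
--------+-------
Support | 161488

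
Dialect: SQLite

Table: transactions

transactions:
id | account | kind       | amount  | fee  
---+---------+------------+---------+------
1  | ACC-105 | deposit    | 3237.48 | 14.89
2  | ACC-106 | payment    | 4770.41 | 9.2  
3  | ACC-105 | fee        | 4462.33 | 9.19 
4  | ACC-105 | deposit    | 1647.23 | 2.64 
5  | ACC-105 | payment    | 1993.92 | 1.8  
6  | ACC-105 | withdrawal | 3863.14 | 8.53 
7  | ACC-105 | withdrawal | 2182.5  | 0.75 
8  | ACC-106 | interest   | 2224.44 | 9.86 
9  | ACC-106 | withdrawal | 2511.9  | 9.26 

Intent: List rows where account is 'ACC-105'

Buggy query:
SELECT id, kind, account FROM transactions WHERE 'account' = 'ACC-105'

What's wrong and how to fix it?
Bug: 'account' in single quotes is a string literal, not the column; the comparison is literal-vs-literal and never true

Fix: Reference the column as account without single quotes

Corrected query:
SELECT id, kind, account FROM transactions WHERE account = 'ACC-105'

Result:
id | kind       | account
---+------------+--------
1  | deposit    | ACC-105
3  | fee        | ACC-105
4  | deposit    | ACC-105
5  | payment    | ACC-105
6  | withdrawal | ACC-105
7  | withdrawal | ACC-105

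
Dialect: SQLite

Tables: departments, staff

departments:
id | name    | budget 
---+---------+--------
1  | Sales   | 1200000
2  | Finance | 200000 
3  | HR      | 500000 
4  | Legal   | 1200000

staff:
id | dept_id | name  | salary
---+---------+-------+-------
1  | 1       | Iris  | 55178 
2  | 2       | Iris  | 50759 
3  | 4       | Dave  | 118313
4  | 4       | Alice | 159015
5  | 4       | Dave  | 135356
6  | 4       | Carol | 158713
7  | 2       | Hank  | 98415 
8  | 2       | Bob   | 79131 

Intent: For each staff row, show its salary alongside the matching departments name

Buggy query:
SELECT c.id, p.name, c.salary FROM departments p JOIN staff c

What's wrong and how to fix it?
Bug: Missing join condition: each staff row is matched to all departments rows instead of just its own

Fix: Specify the join condition linking the foreign key to the parent id

Corrected query:
SELECT c.id, p.name, c.salary FROM departments p JOIN staff c ON c.dept_id = p.id

Result:
id | name    | salary
---+---------+-------
1  | Sales   | 55178 
2  | Finance | 50759 
3  | Legal   | 118313
4  | Legal   | 159015
5  | Legal   | 135356
6  | Legal   | 158713
7  | Finance | 98415 
8  | Finance | 79131 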